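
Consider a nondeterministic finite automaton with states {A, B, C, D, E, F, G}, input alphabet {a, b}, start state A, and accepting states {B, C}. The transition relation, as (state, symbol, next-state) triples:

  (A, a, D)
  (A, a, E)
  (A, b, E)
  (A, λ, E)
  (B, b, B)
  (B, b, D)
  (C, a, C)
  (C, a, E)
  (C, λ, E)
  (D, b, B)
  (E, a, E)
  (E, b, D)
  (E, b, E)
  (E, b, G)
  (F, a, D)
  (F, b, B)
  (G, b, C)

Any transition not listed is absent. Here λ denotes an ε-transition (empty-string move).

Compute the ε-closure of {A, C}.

Begin with {A, C}.
ε-move A → E; add E.

{A, C, E}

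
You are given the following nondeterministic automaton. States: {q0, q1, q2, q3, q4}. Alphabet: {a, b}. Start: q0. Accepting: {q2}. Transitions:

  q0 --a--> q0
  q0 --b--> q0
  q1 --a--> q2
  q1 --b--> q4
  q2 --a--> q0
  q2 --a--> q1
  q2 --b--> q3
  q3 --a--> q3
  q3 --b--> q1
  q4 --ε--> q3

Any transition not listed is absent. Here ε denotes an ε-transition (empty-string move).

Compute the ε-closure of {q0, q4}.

{q0, q3, q4}

Begin with {q0, q4}.
ε-move q4 → q3; add q3.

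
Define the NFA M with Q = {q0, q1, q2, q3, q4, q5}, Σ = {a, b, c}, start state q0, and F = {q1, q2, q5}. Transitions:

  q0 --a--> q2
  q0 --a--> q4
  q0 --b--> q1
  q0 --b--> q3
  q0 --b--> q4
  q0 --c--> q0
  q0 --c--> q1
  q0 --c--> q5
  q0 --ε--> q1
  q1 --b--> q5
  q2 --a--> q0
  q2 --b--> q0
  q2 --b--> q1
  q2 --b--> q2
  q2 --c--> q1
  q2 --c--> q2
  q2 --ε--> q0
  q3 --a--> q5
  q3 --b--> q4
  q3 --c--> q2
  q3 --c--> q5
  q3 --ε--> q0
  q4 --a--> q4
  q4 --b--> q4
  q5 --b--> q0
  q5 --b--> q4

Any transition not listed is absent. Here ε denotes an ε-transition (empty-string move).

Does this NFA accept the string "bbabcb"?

Yes

Start: ε-closure({q0}) = {q0, q1}.
Read 'b': q0→{q1, q3, q4}, q1→{q5}; union {q1, q3, q4, q5}; ε-closure = {q0, q1, q3, q4, q5}.
Read 'b': q0→{q1, q3, q4}, q1→{q5}, q3→{q4}, q4→{q4}, q5→{q0, q4}; now {q0, q1, q3, q4, q5}.
Read 'a': q0→{q2, q4}, q1→∅, q3→{q5}, q4→{q4}, q5→∅; union {q2, q4, q5}; ε-closure = {q0, q1, q2, q4, q5}.
Read 'b': q0→{q1, q3, q4}, q1→{q5}, q2→{q0, q1, q2}, q4→{q4}, q5→{q0, q4}; now {q0, q1, q2, q3, q4, q5}.
Read 'c': q0→{q0, q1, q5}, q1→∅, q2→{q1, q2}, q3→{q2, q5}, q4→∅, q5→∅; now {q0, q1, q2, q5}.
Read 'b': q0→{q1, q3, q4}, q1→{q5}, q2→{q0, q1, q2}, q5→{q0, q4}; now {q0, q1, q2, q3, q4, q5}.
The final set {q0, q1, q2, q3, q4, q5} contains the accepting states q1, q2, q5.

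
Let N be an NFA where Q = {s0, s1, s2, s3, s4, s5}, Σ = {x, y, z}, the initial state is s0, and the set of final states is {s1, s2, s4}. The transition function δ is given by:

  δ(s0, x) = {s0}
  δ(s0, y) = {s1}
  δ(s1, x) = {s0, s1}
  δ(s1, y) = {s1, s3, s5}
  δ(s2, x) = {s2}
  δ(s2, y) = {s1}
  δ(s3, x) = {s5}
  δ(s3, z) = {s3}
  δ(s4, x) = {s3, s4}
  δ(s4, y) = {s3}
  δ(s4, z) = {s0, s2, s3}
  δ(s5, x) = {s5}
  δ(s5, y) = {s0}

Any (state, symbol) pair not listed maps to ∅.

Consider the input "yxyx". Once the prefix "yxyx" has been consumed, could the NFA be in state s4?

No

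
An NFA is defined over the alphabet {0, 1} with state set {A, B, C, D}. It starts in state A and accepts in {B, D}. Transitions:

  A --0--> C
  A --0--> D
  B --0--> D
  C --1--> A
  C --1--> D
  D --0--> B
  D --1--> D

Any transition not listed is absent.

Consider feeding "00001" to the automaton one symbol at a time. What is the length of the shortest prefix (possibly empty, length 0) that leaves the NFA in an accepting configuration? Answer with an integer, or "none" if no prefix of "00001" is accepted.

1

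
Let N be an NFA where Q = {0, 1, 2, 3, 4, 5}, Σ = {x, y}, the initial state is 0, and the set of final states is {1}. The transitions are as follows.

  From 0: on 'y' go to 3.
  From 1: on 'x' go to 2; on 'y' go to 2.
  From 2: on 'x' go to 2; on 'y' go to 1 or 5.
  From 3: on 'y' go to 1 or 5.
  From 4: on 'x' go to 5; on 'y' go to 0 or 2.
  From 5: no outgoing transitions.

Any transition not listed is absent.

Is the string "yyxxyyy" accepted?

Start in {0}.
Read 'y': 0→{3}; now {3}.
Read 'y': 3→{1, 5}; now {1, 5}.
Read 'x': 1→{2}, 5→∅; now {2}.
Read 'x': 2→{2}; now {2}.
Read 'y': 2→{1, 5}; now {1, 5}.
Read 'y': 1→{2}, 5→∅; now {2}.
Read 'y': 2→{1, 5}; now {1, 5}.
The final set {1, 5} contains the accepting state 1.

Yes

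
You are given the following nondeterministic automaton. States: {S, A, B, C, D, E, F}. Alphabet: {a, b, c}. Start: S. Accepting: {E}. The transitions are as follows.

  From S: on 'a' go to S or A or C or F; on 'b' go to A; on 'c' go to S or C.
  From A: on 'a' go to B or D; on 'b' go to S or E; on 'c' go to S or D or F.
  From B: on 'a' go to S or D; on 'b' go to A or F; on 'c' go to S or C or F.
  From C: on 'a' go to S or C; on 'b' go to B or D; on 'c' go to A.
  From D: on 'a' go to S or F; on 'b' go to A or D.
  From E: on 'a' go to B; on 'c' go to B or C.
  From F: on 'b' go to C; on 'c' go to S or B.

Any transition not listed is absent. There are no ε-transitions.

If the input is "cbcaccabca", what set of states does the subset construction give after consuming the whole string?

{S, A, B, C, D, F}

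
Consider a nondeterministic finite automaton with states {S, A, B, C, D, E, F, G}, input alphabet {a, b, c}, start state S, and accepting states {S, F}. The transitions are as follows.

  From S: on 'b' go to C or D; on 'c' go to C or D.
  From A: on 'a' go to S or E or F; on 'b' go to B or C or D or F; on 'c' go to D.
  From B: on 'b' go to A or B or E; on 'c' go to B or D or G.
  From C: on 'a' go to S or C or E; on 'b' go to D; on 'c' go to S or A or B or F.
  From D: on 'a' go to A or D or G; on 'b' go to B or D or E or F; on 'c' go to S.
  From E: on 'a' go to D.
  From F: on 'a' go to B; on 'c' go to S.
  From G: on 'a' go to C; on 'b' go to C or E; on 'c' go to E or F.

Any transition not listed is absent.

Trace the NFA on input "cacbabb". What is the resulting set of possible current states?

{A, B, C, D, E, F}

Start in {S}.
Read 'c': S→{C, D}; now {C, D}.
Read 'a': C→{S, C, E}, D→{A, D, G}; now {S, A, C, D, E, G}.
Read 'c': S→{C, D}, A→{D}, C→{S, A, B, F}, D→{S}, E→∅, G→{E, F}; now {S, A, B, C, D, E, F}.
Read 'b': S→{C, D}, A→{B, C, D, F}, B→{A, B, E}, C→{D}, D→{B, D, E, F}, E→∅, F→∅; now {A, B, C, D, E, F}.
Read 'a': A→{S, E, F}, B→∅, C→{S, C, E}, D→{A, D, G}, E→{D}, F→{B}; now {S, A, B, C, D, E, F, G}.
Read 'b': S→{C, D}, A→{B, C, D, F}, B→{A, B, E}, C→{D}, D→{B, D, E, F}, E→∅, F→∅, G→{C, E}; now {A, B, C, D, E, F}.
Read 'b': A→{B, C, D, F}, B→{A, B, E}, C→{D}, D→{B, D, E, F}, E→∅, F→∅; now {A, B, C, D, E, F}.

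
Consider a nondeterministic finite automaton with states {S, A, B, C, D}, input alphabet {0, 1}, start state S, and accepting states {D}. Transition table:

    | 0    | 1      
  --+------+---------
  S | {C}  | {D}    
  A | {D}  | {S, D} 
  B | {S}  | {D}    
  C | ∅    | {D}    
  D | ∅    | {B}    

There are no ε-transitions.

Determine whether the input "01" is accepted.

Start in {S}.
Read '0': S→{C}; now {C}.
Read '1': C→{D}; now {D}.
The final set {D} contains the accepting state D.

Yes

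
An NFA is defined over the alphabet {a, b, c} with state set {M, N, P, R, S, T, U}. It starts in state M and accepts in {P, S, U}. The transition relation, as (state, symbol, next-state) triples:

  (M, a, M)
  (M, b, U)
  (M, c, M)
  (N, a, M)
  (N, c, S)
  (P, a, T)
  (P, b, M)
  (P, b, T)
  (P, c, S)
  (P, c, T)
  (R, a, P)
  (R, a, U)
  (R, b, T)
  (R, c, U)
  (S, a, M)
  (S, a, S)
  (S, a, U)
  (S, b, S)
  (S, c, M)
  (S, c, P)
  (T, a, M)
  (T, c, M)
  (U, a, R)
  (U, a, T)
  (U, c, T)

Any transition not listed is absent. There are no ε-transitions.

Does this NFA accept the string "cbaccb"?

Yes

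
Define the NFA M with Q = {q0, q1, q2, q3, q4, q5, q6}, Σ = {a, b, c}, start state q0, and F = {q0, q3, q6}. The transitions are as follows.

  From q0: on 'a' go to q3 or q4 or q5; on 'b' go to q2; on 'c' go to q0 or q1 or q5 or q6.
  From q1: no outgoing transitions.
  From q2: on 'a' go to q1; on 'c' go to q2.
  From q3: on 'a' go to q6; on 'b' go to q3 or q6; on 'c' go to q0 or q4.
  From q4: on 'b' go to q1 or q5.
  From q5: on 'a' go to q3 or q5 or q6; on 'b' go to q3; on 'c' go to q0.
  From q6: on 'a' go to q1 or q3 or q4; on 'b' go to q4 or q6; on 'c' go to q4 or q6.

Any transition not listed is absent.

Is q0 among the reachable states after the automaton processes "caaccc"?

Start in {q0}.
Read 'c': {q0} → {q0, q1, q5, q6}.
Read 'a': {q0, q1, q5, q6} → {q1, q3, q4, q5, q6}.
Read 'a': {q1, q3, q4, q5, q6} → {q1, q3, q4, q5, q6}.
Read 'c': {q1, q3, q4, q5, q6} → {q0, q4, q6}.
Read 'c': {q0, q4, q6} → {q0, q1, q4, q5, q6}.
Read 'c': {q0, q1, q4, q5, q6} → {q0, q1, q4, q5, q6}.
State q0 is in {q0, q1, q4, q5, q6}.

Yes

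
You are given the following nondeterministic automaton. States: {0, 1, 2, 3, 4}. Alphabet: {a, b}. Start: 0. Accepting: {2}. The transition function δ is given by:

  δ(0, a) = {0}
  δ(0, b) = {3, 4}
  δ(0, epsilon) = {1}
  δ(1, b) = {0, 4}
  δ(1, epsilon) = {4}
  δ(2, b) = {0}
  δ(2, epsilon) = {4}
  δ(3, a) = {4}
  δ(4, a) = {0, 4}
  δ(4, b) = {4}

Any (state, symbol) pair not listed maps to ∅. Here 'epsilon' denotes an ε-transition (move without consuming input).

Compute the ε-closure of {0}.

{0, 1, 4}

Begin with {0}.
ε-move 0 → 1; add 1.
ε-move 1 → 4; add 4.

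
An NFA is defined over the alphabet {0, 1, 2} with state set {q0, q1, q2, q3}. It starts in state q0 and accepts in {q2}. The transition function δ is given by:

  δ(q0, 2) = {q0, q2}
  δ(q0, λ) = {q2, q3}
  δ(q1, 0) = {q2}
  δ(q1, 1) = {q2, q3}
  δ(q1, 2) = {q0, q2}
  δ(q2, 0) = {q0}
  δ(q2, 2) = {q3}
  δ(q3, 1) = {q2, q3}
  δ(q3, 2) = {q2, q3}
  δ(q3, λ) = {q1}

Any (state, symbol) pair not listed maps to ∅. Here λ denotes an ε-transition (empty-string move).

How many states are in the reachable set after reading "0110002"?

4

Start: ε-closure({q0}) = {q0, q1, q2, q3}.
Read '0': q0→∅, q1→{q2}, q2→{q0}, q3→∅; union {q0, q2}; ε-closure = {q0, q1, q2, q3}.
Read '1': q0→∅, q1→{q2, q3}, q2→∅, q3→{q2, q3}; union {q2, q3}; ε-closure = {q1, q2, q3}.
Read '1': q1→{q2, q3}, q2→∅, q3→{q2, q3}; union {q2, q3}; ε-closure = {q1, q2, q3}.
Read '0': q1→{q2}, q2→{q0}, q3→∅; union {q0, q2}; ε-closure = {q0, q1, q2, q3}.
Read '0': q0→∅, q1→{q2}, q2→{q0}, q3→∅; union {q0, q2}; ε-closure = {q0, q1, q2, q3}.
Read '0': q0→∅, q1→{q2}, q2→{q0}, q3→∅; union {q0, q2}; ε-closure = {q0, q1, q2, q3}.
Read '2': q0→{q0, q2}, q1→{q0, q2}, q2→{q3}, q3→{q2, q3}; union {q0, q2, q3}; ε-closure = {q0, q1, q2, q3}.
That set has 4 states.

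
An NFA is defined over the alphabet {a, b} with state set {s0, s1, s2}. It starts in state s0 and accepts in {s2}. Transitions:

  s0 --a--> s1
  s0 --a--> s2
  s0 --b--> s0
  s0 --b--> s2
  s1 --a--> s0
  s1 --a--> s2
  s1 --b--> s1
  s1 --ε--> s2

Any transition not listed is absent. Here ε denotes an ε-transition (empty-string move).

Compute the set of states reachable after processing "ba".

Start in {s0}.
Read 'b': s0→{s0, s2}; now {s0, s2}.
Read 'a': s0→{s1, s2}, s2→∅; now {s1, s2}.

{s1, s2}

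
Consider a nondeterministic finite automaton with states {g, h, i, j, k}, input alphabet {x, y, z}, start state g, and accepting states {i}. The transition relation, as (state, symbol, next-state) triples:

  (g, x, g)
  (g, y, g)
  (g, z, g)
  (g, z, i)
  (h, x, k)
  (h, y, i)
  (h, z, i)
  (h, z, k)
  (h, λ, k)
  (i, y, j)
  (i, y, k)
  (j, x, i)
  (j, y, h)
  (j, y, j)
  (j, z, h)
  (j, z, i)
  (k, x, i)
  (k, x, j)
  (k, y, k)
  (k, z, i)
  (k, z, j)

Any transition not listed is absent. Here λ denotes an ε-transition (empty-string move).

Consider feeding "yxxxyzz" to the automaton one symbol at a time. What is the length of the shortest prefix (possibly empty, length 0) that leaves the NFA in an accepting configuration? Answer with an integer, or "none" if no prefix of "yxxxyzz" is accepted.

6

Start in {g}.
Read 'y': {g} → {g}.
Read 'x': {g} → {g}.
Read 'x': {g} → {g}.
Read 'x': {g} → {g}.
Read 'y': {g} → {g}.
Read 'z': {g} → {g, i}.
None of the earlier sets intersect F, but {g, i} does.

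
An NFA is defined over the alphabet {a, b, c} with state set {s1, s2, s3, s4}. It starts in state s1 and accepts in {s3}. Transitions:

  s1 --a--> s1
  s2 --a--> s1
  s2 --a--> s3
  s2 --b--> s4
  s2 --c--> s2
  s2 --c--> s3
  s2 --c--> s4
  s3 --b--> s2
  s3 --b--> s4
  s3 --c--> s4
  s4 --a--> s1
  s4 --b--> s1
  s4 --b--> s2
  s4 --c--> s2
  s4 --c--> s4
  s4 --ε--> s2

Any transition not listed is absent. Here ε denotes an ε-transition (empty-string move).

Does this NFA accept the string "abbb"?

No

Start in {s1}.
Read 'a': s1→{s1}; now {s1}.
Read 'b': s1→∅; now ∅.
The set is empty and remains empty for the remaining 2 symbols.
The final set ∅ contains no accepting state.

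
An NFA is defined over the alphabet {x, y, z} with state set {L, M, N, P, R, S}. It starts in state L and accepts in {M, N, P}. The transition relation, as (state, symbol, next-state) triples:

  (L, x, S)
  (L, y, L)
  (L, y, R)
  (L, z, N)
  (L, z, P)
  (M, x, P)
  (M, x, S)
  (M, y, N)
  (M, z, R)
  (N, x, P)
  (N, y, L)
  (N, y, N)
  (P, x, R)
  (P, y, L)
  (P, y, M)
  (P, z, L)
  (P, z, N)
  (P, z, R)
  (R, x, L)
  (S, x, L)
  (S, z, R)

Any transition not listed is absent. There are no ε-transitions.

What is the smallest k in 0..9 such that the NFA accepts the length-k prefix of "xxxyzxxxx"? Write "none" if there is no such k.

none

Start in {L}.
Read 'x': {L} → {S}.
Read 'x': {S} → {L}.
Read 'x': {L} → {S}.
Read 'y': {S} → ∅.
The set is empty and remains empty for the remaining 5 symbols.
No reachable set along the way intersects F.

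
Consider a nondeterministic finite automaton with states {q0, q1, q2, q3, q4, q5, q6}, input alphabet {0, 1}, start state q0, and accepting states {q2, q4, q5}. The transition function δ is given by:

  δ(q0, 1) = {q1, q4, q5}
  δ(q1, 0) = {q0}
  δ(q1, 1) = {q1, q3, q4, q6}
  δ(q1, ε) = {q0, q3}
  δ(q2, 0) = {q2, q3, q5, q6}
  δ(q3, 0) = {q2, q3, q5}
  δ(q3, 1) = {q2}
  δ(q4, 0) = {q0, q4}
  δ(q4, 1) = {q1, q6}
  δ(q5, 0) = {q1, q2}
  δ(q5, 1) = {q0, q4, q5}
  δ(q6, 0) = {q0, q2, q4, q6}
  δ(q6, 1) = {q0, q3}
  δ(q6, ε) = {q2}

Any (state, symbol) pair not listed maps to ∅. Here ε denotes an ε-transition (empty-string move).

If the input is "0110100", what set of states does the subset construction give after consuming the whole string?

Start in {q0}.
Read '0': {q0} → ∅.
The set is empty and remains empty for the remaining 6 symbols.

∅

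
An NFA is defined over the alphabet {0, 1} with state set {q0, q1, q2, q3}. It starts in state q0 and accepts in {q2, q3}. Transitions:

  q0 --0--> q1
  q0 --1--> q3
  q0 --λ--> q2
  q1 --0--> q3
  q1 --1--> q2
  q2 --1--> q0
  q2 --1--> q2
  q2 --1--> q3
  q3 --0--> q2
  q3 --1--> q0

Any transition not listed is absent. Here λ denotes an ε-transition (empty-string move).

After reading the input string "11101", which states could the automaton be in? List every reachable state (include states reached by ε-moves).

Start: ε-closure({q0}) = {q0, q2}.
Read '1': {q0, q2} → {q0, q2, q3}.
Read '1': {q0, q2, q3} → {q0, q2, q3}.
Read '1': {q0, q2, q3} → {q0, q2, q3}.
Read '0': {q0, q2, q3} → {q1, q2}.
Read '1': {q1, q2} → {q0, q2, q3}.

{q0, q2, q3}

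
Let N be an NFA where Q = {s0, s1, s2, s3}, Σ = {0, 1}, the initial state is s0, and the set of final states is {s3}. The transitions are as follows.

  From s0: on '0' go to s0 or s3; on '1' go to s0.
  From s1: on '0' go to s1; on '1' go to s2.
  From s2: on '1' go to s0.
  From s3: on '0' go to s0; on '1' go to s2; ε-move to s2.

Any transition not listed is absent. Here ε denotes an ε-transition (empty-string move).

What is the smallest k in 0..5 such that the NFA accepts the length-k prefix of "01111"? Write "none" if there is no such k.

1

Start in {s0}.
Read '0': s0→{s0, s3}; union {s0, s3}; ε-closure = {s0, s2, s3}.
None of the earlier sets intersect F, but {s0, s2, s3} does.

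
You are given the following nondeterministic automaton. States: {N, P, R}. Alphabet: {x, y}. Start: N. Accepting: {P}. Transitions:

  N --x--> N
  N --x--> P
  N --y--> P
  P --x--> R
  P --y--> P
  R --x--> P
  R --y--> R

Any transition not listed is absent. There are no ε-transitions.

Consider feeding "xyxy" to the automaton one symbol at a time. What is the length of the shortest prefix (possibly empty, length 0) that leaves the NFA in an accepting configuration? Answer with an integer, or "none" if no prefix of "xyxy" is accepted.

Start in {N}.
Read 'x': {N} → {N, P}.
None of the earlier sets intersect F, but {N, P} does.

1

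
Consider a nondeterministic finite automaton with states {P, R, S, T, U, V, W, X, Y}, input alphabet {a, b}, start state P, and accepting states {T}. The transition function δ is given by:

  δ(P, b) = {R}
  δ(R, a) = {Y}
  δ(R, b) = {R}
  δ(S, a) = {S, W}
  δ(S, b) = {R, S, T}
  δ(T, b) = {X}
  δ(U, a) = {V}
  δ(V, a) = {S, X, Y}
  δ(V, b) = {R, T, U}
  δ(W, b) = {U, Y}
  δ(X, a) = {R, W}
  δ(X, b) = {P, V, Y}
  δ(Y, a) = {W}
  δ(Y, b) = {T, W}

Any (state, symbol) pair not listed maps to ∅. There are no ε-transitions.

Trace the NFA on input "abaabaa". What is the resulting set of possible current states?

∅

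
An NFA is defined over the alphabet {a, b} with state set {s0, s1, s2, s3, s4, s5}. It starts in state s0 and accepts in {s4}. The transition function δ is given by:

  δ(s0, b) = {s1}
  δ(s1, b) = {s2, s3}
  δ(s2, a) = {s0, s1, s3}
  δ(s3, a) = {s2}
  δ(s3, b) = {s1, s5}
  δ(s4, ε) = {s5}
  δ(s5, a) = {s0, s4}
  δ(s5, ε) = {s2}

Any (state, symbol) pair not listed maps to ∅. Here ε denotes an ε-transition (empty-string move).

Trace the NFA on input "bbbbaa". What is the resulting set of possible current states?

Start in {s0}.
Read 'b': {s0} → {s1}.
Read 'b': {s1} → {s2, s3}.
Read 'b': {s2, s3} → {s1, s2, s5}.
Read 'b': {s1, s2, s5} → {s2, s3}.
Read 'a': {s2, s3} → {s0, s1, s2, s3}.
Read 'a': {s0, s1, s2, s3} → {s0, s1, s2, s3}.

{s0, s1, s2, s3}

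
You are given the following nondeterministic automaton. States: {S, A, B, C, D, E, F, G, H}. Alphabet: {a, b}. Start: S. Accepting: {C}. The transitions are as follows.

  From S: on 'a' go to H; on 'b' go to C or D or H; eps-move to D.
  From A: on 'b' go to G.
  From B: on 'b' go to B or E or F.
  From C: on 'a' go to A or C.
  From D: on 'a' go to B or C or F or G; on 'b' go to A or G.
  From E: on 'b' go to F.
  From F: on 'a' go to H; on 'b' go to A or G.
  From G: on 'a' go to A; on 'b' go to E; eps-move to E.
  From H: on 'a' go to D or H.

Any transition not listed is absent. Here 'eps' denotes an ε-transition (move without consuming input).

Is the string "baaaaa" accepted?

Start: ε-closure({S}) = {S, D}.
Read 'b': S→{C, D, H}, D→{A, G}; union {A, C, D, G, H}; ε-closure = {A, C, D, E, G, H}.
Read 'a': A→∅, C→{A, C}, D→{B, C, F, G}, E→∅, G→{A}, H→{D, H}; union {A, B, C, D, F, G, H}; ε-closure = {A, B, C, D, E, F, G, H}.
Read 'a': A→∅, B→∅, C→{A, C}, D→{B, C, F, G}, E→∅, F→{H}, G→{A}, H→{D, H}; union {A, B, C, D, F, G, H}; ε-closure = {A, B, C, D, E, F, G, H}.
Read 'a': A→∅, B→∅, C→{A, C}, D→{B, C, F, G}, E→∅, F→{H}, G→{A}, H→{D, H}; union {A, B, C, D, F, G, H}; ε-closure = {A, B, C, D, E, F, G, H}.
Read 'a': A→∅, B→∅, C→{A, C}, D→{B, C, F, G}, E→∅, F→{H}, G→{A}, H→{D, H}; union {A, B, C, D, F, G, H}; ε-closure = {A, B, C, D, E, F, G, H}.
Read 'a': A→∅, B→∅, C→{A, C}, D→{B, C, F, G}, E→∅, F→{H}, G→{A}, H→{D, H}; union {A, B, C, D, F, G, H}; ε-closure = {A, B, C, D, E, F, G, H}.
The final set {A, B, C, D, E, F, G, H} contains the accepting state C.

Yes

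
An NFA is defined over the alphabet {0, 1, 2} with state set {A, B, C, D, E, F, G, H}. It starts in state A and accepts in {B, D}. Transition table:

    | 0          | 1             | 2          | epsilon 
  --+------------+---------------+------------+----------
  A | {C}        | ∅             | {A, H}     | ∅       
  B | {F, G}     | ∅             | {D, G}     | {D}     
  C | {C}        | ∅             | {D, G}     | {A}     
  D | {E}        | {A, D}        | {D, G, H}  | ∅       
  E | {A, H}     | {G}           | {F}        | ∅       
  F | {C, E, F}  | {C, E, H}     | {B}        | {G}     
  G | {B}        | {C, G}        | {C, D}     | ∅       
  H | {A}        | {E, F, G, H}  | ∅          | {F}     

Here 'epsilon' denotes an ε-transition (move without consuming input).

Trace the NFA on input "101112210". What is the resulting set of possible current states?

∅

Start in {A}.
Read '1': {A} → ∅.
The set is empty and remains empty for the remaining 8 symbols.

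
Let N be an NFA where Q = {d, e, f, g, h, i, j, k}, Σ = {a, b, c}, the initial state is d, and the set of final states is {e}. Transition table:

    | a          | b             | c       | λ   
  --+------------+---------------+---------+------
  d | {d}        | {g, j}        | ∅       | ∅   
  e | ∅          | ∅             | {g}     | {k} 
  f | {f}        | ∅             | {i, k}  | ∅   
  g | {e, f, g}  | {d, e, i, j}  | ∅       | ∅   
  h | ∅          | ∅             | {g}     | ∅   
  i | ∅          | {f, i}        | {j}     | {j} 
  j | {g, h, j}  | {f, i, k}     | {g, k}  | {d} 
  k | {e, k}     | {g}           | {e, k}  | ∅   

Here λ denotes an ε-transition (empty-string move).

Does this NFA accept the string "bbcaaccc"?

Start in {d}.
Read 'b': {d} → {d, g, j}.
Read 'b': {d, g, j} → {d, e, f, g, i, j, k}.
Read 'c': {d, e, f, g, i, j, k} → {d, e, g, i, j, k}.
Read 'a': {d, e, g, i, j, k} → {d, e, f, g, h, j, k}.
Read 'a': {d, e, f, g, h, j, k} → {d, e, f, g, h, j, k}.
Read 'c': {d, e, f, g, h, j, k} → {d, e, g, i, j, k}.
Read 'c': {d, e, g, i, j, k} → {d, e, g, j, k}.
Read 'c': {d, e, g, j, k} → {e, g, k}.
The final set {e, g, k} contains the accepting state e.

Yes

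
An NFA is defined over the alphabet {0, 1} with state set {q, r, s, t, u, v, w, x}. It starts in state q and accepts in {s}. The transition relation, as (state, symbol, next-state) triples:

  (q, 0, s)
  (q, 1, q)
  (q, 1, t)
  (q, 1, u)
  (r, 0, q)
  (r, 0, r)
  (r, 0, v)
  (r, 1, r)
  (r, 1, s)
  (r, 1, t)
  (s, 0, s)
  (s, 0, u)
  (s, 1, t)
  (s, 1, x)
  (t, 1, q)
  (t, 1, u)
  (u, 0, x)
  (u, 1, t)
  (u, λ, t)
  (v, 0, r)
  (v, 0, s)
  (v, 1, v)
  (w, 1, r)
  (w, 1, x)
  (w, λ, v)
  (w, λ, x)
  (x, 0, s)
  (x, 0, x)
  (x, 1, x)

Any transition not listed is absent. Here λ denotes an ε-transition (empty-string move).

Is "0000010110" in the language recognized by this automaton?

Yes

Start in {q}.
Read '0': q→{s}; now {s}.
Read '0': s→{s, u}; union {s, u}; ε-closure = {s, t, u}.
Read '0': s→{s, u}, t→∅, u→{x}; union {s, u, x}; ε-closure = {s, t, u, x}.
Read '0': s→{s, u}, t→∅, u→{x}, x→{s, x}; union {s, u, x}; ε-closure = {s, t, u, x}.
Read '0': s→{s, u}, t→∅, u→{x}, x→{s, x}; union {s, u, x}; ε-closure = {s, t, u, x}.
Read '1': s→{t, x}, t→{q, u}, u→{t}, x→{x}; now {q, t, u, x}.
Read '0': q→{s}, t→∅, u→{x}, x→{s, x}; now {s, x}.
Read '1': s→{t, x}, x→{x}; now {t, x}.
Read '1': t→{q, u}, x→{x}; union {q, u, x}; ε-closure = {q, t, u, x}.
Read '0': q→{s}, t→∅, u→{x}, x→{s, x}; now {s, x}.
The final set {s, x} contains the accepting state s.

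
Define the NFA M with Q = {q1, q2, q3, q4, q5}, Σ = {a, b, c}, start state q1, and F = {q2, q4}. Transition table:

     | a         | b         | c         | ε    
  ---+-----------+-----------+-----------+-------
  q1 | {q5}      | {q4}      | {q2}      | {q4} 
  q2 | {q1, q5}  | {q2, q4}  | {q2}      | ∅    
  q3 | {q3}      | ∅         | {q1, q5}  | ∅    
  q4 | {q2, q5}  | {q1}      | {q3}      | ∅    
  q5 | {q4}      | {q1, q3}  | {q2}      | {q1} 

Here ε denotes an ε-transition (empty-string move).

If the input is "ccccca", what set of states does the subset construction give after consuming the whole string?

Start: ε-closure({q1}) = {q1, q4}.
Read 'c': q1→{q2}, q4→{q3}; now {q2, q3}.
Read 'c': q2→{q2}, q3→{q1, q5}; union {q1, q2, q5}; ε-closure = {q1, q2, q4, q5}.
Read 'c': q1→{q2}, q2→{q2}, q4→{q3}, q5→{q2}; now {q2, q3}.
Read 'c': q2→{q2}, q3→{q1, q5}; union {q1, q2, q5}; ε-closure = {q1, q2, q4, q5}.
Read 'c': q1→{q2}, q2→{q2}, q4→{q3}, q5→{q2}; now {q2, q3}.
Read 'a': q2→{q1, q5}, q3→{q3}; union {q1, q3, q5}; ε-closure = {q1, q3, q4, q5}.

{q1, q3, q4, q5}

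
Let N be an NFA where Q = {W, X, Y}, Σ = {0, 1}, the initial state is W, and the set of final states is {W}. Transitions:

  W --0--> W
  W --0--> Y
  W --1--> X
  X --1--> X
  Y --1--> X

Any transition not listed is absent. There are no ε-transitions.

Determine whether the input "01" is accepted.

No

Start in {W}.
Read '0': {W} → {W, Y}.
Read '1': {W, Y} → {X}.
The final set {X} contains no accepting state.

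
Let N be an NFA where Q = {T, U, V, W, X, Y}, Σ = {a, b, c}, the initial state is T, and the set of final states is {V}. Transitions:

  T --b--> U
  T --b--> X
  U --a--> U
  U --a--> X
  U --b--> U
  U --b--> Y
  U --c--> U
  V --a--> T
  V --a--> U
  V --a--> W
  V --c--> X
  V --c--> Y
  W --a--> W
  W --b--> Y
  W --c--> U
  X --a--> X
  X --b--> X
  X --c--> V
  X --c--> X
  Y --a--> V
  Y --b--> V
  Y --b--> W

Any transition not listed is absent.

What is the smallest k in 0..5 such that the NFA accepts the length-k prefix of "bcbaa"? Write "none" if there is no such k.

2

Start in {T}.
Read 'b': T→{U, X}; now {U, X}.
Read 'c': U→{U}, X→{V, X}; now {U, V, X}.
None of the earlier sets intersect F, but {U, V, X} does.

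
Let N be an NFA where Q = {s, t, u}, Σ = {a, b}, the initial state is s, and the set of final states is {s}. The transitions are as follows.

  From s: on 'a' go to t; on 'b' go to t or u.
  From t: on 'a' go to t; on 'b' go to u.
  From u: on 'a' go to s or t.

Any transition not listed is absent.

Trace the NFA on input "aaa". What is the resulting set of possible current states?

Start in {s}.
Read 'a': {s} → {t}.
Read 'a': {t} → {t}.
Read 'a': {t} → {t}.

{t}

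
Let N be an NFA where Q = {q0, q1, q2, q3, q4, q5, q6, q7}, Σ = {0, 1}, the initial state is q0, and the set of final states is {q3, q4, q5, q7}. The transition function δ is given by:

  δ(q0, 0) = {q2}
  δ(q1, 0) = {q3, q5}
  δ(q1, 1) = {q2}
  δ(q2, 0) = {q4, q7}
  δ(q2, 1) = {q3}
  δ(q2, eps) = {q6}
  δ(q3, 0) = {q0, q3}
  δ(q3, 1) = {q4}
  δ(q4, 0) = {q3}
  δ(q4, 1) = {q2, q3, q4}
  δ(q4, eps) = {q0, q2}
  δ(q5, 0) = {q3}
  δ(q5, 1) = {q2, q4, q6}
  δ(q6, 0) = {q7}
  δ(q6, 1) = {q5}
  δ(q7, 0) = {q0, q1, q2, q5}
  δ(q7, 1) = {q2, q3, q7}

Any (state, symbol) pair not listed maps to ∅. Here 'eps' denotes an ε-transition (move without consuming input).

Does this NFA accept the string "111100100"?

Start in {q0}.
Read '1': {q0} → ∅.
The set is empty and remains empty for the remaining 8 symbols.
The final set ∅ contains no accepting state.

No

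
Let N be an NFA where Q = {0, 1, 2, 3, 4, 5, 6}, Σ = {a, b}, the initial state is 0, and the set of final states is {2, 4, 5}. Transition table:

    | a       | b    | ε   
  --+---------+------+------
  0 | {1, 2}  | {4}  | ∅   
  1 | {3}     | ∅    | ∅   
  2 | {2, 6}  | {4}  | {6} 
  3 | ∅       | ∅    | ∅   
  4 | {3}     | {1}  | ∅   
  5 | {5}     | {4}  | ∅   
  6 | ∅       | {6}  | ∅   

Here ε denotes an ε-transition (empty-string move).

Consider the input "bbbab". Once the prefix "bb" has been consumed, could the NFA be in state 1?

Yes

Start in {0}.
Read 'b': 0→{4}; now {4}.
Read 'b': 4→{1}; now {1}.
State 1 is in {1}.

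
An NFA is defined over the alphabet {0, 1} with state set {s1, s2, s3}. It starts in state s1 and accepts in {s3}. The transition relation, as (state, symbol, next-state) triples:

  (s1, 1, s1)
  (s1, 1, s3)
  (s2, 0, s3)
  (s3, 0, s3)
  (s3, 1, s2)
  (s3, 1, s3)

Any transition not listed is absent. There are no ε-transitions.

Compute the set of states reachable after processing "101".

Start in {s1}.
Read '1': s1→{s1, s3}; now {s1, s3}.
Read '0': s1→∅, s3→{s3}; now {s3}.
Read '1': s3→{s2, s3}; now {s2, s3}.

{s2, s3}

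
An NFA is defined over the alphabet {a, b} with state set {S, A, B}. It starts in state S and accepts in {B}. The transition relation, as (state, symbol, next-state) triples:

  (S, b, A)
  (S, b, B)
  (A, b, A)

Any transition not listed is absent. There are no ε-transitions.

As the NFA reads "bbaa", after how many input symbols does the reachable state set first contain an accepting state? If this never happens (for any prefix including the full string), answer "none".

Start in {S}.
Read 'b': S→{A, B}; now {A, B}.
None of the earlier sets intersect F, but {A, B} does.

1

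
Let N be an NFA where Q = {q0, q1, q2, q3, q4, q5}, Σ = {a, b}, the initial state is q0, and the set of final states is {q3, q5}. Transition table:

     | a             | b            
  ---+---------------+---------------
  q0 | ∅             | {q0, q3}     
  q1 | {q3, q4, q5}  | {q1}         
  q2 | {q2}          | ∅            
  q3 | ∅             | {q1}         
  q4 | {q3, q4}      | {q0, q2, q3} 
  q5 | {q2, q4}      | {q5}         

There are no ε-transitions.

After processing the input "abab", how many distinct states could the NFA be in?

0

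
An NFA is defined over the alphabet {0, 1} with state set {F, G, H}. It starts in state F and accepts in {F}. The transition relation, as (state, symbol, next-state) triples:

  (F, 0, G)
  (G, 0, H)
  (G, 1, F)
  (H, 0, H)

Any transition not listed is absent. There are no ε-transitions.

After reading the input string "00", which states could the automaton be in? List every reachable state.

Start in {F}.
Read '0': {F} → {G}.
Read '0': {G} → {H}.

{H}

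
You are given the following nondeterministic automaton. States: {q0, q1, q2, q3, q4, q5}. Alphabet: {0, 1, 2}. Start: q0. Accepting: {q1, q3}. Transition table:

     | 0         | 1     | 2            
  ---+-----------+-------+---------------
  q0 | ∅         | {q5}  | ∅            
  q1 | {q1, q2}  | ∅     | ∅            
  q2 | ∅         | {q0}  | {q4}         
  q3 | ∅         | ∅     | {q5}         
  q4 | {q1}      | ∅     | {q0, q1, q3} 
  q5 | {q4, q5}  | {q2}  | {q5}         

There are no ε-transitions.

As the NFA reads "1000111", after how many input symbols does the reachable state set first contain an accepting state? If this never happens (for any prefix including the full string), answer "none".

Start in {q0}.
Read '1': q0→{q5}; now {q5}.
Read '0': q5→{q4, q5}; now {q4, q5}.
Read '0': q4→{q1}, q5→{q4, q5}; now {q1, q4, q5}.
None of the earlier sets intersect F, but {q1, q4, q5} does.

3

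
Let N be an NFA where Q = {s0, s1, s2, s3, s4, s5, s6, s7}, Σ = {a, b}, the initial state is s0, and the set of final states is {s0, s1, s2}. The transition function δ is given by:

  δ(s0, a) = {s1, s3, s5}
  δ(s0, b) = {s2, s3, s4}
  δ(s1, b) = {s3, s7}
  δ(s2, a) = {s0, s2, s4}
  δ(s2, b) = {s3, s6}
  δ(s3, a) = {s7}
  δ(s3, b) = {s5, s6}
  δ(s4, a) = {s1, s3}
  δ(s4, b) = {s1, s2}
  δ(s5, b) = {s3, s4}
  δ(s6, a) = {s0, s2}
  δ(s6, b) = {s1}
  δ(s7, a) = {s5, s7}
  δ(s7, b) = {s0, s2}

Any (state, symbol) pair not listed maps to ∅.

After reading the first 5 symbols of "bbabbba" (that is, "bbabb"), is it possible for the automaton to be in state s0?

No

Start in {s0}.
Read 'b': {s0} → {s2, s3, s4}.
Read 'b': {s2, s3, s4} → {s1, s2, s3, s5, s6}.
Read 'a': {s1, s2, s3, s5, s6} → {s0, s2, s4, s7}.
Read 'b': {s0, s2, s4, s7} → {s0, s1, s2, s3, s4, s6}.
Read 'b': {s0, s1, s2, s3, s4, s6} → {s1, s2, s3, s4, s5, s6, s7}.
State s0 is not in {s1, s2, s3, s4, s5, s6, s7}.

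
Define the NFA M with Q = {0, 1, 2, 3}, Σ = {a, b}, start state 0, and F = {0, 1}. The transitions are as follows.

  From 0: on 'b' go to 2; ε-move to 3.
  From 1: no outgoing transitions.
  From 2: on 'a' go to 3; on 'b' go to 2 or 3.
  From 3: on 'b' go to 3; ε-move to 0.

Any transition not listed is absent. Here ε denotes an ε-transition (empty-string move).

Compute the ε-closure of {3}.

Begin with {3}.
ε-move 3 → 0; add 0.

{0, 3}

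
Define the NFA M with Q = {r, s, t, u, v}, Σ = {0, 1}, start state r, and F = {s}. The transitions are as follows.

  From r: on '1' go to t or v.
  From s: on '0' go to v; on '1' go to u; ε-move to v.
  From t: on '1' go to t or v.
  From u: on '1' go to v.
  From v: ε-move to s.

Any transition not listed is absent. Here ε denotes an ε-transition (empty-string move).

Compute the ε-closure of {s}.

{s, v}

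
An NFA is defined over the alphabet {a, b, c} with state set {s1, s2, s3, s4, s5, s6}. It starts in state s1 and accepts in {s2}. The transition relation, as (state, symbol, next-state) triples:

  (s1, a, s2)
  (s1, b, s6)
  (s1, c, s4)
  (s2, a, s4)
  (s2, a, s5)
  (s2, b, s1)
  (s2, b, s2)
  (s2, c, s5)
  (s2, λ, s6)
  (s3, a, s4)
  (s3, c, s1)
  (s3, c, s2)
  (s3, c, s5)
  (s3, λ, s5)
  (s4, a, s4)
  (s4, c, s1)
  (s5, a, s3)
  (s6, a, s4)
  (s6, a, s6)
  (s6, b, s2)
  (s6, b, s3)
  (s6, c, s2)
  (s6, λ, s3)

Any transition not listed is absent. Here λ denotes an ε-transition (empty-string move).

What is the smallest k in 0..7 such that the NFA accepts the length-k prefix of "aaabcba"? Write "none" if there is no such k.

1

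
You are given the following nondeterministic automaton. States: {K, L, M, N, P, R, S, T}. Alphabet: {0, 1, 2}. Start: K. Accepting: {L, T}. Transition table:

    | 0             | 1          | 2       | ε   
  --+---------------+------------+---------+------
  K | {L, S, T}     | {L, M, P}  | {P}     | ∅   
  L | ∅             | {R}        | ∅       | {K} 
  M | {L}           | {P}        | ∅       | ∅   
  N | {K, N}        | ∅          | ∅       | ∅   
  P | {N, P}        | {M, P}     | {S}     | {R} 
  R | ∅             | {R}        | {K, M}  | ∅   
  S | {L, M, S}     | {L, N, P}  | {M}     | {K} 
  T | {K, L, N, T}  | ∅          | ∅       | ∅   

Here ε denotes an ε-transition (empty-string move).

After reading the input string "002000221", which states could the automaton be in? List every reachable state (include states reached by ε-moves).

Start in {K}.
Read '0': K→{L, S, T}; union {L, S, T}; ε-closure = {K, L, S, T}.
Read '0': K→{L, S, T}, L→∅, S→{L, M, S}, T→{K, L, N, T}; now {K, L, M, N, S, T}.
Read '2': K→{P}, L→∅, M→∅, N→∅, S→{M}, T→∅; union {M, P}; ε-closure = {M, P, R}.
Read '0': M→{L}, P→{N, P}, R→∅; union {L, N, P}; ε-closure = {K, L, N, P, R}.
Read '0': K→{L, S, T}, L→∅, N→{K, N}, P→{N, P}, R→∅; union {K, L, N, P, S, T}; ε-closure = {K, L, N, P, R, S, T}.
Read '0': K→{L, S, T}, L→∅, N→{K, N}, P→{N, P}, R→∅, S→{L, M, S}, T→{K, L, N, T}; union {K, L, M, N, P, S, T}; ε-closure = {K, L, M, N, P, R, S, T}.
Read '2': K→{P}, L→∅, M→∅, N→∅, P→{S}, R→{K, M}, S→{M}, T→∅; union {K, M, P, S}; ε-closure = {K, M, P, R, S}.
Read '2': K→{P}, M→∅, P→{S}, R→{K, M}, S→{M}; union {K, M, P, S}; ε-closure = {K, M, P, R, S}.
Read '1': K→{L, M, P}, M→{P}, P→{M, P}, R→{R}, S→{L, N, P}; union {L, M, N, P, R}; ε-closure = {K, L, M, N, P, R}.

{K, L, M, N, P, R}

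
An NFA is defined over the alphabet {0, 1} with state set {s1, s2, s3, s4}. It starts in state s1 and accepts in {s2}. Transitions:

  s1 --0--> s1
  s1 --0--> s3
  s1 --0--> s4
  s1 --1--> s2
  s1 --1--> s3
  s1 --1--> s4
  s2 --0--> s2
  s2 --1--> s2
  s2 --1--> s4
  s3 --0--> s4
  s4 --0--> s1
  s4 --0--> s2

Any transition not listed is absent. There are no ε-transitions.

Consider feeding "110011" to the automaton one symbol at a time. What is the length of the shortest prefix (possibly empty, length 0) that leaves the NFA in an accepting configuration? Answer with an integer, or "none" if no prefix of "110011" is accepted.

1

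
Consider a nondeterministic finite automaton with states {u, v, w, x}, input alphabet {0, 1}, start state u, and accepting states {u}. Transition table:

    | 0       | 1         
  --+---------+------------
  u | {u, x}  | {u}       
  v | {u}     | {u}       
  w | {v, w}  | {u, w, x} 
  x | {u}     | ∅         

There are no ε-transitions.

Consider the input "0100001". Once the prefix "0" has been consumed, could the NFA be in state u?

Start in {u}.
Read '0': u→{u, x}; now {u, x}.
State u is in {u, x}.

Yes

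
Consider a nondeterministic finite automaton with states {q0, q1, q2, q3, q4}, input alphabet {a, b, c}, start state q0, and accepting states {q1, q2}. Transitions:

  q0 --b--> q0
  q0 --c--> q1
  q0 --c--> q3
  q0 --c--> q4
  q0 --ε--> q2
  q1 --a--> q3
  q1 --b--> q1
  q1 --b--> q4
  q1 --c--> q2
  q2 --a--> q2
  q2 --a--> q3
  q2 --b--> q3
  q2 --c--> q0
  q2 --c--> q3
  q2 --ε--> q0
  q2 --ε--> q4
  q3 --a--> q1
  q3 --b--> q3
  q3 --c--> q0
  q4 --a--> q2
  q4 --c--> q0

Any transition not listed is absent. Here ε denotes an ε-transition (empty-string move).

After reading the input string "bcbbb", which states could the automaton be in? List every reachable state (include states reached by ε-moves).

Start: ε-closure({q0}) = {q0, q2, q4}.
Read 'b': q0→{q0}, q2→{q3}, q4→∅; union {q0, q3}; ε-closure = {q0, q2, q3, q4}.
Read 'c': q0→{q1, q3, q4}, q2→{q0, q3}, q3→{q0}, q4→{q0}; union {q0, q1, q3, q4}; ε-closure = {q0, q1, q2, q3, q4}.
Read 'b': q0→{q0}, q1→{q1, q4}, q2→{q3}, q3→{q3}, q4→∅; union {q0, q1, q3, q4}; ε-closure = {q0, q1, q2, q3, q4}.
Read 'b': q0→{q0}, q1→{q1, q4}, q2→{q3}, q3→{q3}, q4→∅; union {q0, q1, q3, q4}; ε-closure = {q0, q1, q2, q3, q4}.
Read 'b': q0→{q0}, q1→{q1, q4}, q2→{q3}, q3→{q3}, q4→∅; union {q0, q1, q3, q4}; ε-closure = {q0, q1, q2, q3, q4}.

{q0, q1, q2, q3, q4}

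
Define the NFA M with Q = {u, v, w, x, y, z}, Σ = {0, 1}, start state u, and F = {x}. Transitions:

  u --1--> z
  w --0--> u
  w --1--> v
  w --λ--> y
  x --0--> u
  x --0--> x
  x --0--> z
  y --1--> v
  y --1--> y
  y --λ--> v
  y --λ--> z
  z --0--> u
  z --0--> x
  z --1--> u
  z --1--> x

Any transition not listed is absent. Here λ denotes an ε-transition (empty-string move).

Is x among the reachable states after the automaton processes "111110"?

Yes

Start in {u}.
Read '1': {u} → {z}.
Read '1': {z} → {u, x}.
Read '1': {u, x} → {z}.
Read '1': {z} → {u, x}.
Read '1': {u, x} → {z}.
Read '0': {z} → {u, x}.
State x is in {u, x}.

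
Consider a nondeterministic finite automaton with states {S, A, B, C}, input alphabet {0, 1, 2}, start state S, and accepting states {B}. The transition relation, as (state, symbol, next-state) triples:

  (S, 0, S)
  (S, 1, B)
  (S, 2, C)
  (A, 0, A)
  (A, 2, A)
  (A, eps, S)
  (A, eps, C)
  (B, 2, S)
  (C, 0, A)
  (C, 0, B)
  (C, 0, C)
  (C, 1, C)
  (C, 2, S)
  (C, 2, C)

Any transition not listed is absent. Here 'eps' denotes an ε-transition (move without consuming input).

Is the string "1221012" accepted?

No

Start in {S}.
Read '1': S→{B}; now {B}.
Read '2': B→{S}; now {S}.
Read '2': S→{C}; now {C}.
Read '1': C→{C}; now {C}.
Read '0': C→{A, B, C}; union {A, B, C}; ε-closure = {S, A, B, C}.
Read '1': S→{B}, A→∅, B→∅, C→{C}; now {B, C}.
Read '2': B→{S}, C→{S, C}; now {S, C}.
The final set {S, C} contains no accepting state.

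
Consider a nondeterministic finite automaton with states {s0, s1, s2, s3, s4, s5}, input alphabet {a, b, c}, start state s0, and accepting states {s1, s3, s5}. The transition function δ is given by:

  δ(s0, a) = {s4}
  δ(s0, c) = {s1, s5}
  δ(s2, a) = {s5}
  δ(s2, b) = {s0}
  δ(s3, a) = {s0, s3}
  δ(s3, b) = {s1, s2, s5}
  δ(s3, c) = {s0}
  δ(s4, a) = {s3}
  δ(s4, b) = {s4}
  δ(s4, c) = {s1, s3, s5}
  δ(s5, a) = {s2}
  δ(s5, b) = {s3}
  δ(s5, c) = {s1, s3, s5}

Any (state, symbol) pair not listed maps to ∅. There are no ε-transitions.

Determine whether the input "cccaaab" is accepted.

Yes

Start in {s0}.
Read 'c': s0→{s1, s5}; now {s1, s5}.
Read 'c': s1→∅, s5→{s1, s3, s5}; now {s1, s3, s5}.
Read 'c': s1→∅, s3→{s0}, s5→{s1, s3, s5}; now {s0, s1, s3, s5}.
Read 'a': s0→{s4}, s1→∅, s3→{s0, s3}, s5→{s2}; now {s0, s2, s3, s4}.
Read 'a': s0→{s4}, s2→{s5}, s3→{s0, s3}, s4→{s3}; now {s0, s3, s4, s5}.
Read 'a': s0→{s4}, s3→{s0, s3}, s4→{s3}, s5→{s2}; now {s0, s2, s3, s4}.
Read 'b': s0→∅, s2→{s0}, s3→{s1, s2, s5}, s4→{s4}; now {s0, s1, s2, s4, s5}.
The final set {s0, s1, s2, s4, s5} contains the accepting states s1, s5.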